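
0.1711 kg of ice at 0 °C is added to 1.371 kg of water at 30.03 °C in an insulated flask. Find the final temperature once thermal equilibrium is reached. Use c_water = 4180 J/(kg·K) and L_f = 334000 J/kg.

Heat gained plus heat lost sum to zero:
melt ice: 0.1711·334000 = 57147; warm the meltwater: 715.2 T; water cools: 1.371·4180·(T − 30.03) = 5730.8(T − 30.03)
6446 T = 172095 − 57147 = 114948
T ≈ 17.83 °C — above 0 °C, consistent with complete melting.

T_f ≈ 17.8 °C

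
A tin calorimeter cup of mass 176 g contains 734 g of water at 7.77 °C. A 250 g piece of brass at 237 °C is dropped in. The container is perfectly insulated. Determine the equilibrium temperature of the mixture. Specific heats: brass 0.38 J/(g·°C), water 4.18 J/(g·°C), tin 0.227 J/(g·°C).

Energy conservation, ΣQ = 0:
250*0.38*(T − 237) + 734*4.18*(T − 7.77) + 176*0.227*(T − 7.77) = 0
(95 + 3068.1 + 39.95) T = 95*237 + 3068.1*7.77 + 39.95*7.77
T = 46665 / 3203.1 = 14.6 °C

T_f ≈ 14.6 °C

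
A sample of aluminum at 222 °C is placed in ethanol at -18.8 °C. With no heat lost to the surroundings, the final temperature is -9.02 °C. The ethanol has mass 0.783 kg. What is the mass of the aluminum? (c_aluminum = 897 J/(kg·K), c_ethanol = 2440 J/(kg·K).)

m ≈ 0.0902 kg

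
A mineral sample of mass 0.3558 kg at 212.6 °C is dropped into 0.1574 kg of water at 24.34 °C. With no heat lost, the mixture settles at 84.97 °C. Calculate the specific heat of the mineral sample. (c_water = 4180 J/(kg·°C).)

Energy conservation, ΣQ = 0:
0.3558×c×(84.97 − 212.6) + 0.1574×4180×(84.97 − 24.34) = 0
-45.41 c = -39890
c = -39890/-45.41 ≈ 878.4 J/(kg·°C)

c ≈ 878 J/(kg·°C)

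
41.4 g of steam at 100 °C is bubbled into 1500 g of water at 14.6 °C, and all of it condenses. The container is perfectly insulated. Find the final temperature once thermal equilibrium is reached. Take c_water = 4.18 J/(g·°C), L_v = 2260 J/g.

Energy conservation, ΣQ = 0:
steam→water at 100 °C releases m L_v = 41.4·2260 = 93564; condensate cools 100→T: 41.4·4.18·(T − 100) = 173.05(T − 100); original water: 6270(T − 14.6)
6443.1 T = 93564 + 17305 + 91542 = 202411
T ≈ 31.42 °C, under the boiling point, so the assumption holds.

T_f ≈ 31.4 °C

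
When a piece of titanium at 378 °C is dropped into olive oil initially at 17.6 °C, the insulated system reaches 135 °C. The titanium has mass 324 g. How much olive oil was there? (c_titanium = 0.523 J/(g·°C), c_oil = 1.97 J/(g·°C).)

Heat lost by the titanium = heat gained by the oil:
324×0.523×(378 − 135) = m×1.97×(135 − 17.6)
231.28 m = 41177  ⇒  m ≈ 178 g

m ≈ 178 g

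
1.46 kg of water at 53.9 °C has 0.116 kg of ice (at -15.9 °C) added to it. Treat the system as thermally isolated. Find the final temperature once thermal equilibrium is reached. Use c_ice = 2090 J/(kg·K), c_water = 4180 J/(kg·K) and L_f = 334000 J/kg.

T_f ≈ 43.5 °C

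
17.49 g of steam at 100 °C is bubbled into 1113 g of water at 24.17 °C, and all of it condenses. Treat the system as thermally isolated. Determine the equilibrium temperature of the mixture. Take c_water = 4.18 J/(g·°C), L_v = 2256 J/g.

T_f ≈ 33.7 °C

Setting the total heat transfer to zero:
steam→water at 100 °C releases m L_v = 17.49·2256 = 39457; condensed water 100 °C→T: 73.11(T − 100); water warms: 1113·4.18·(T − 24.17) = 4652.3(T − 24.17)
4725.4 T = 39457 + 7310.8 + 112447 = 159215
T ≈ 33.69 °C — below 100 °C, confirming all the steam condensed.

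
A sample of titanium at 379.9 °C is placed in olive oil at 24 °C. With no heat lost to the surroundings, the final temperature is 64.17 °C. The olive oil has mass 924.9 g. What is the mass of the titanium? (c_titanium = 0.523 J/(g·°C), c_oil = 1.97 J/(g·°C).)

m ≈ 443 g

|Q_titanium| = |Q_oil|:
m×0.523×(379.9 − 64.17) = 924.9×1.97×(64.17 − 24)
165.13 m = 73192  ⇒  m ≈ 443.2 g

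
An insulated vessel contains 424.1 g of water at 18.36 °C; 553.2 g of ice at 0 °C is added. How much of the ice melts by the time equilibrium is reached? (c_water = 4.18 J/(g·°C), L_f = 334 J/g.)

m_melted ≈ 97.4 g

Water can give up m c ΔT = 424.1×4.18×18.36 = 32547 J before reaching 0 °C.
To melt every bit of ice: 553.2×334 = 184769 J.
Since 32547 < 184769 J, not all the ice melts; equilibrium is at 0 °C.
m_melted×334 = 32547  ⇒  m_melted ≈ 97.45 g.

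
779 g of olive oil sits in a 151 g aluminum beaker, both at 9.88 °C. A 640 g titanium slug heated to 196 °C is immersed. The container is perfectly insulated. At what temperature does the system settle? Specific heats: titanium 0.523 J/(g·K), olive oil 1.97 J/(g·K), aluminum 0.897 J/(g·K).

Let T be the final temperature. ΣQ_i = 0:
640*0.523*(T − 196) + 779*1.97*(T − 9.88) + 151*0.897*(T − 9.88) = 0
334.72(T − 196) + 1534.6(T − 9.88) + 135.45(T − 9.88) = 0
(334.72 + 1534.6 + 135.45) T = 334.72*196 + 1534.6*9.88 + 135.45*9.88
T = 82105 / 2004.8 = 41 °C

T_f ≈ 41.0 °C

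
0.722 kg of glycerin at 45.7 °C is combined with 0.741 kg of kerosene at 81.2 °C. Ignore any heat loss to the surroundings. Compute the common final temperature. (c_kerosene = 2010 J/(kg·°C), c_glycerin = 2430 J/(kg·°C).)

T_f ≈ 62.0 °C

T_f is the heat-capacity-weighted average of the initial temperatures:
T_f = (1489.4·81.2 + 1754.5·45.7) / (1489.4 + 1754.5)
    = 201119 / 3243.9 ≈ 62.00 °C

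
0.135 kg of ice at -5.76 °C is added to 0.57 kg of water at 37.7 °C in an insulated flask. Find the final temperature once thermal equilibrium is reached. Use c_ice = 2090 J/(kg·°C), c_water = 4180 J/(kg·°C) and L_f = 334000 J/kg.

Let T be the final temperature. ΣQ_i = 0:
ice -5.76→0 °C: 0.135·2090·5.76 = 1625.2; melt ice: 0.135·334000 = 45090; meltwater 0→T: 0.135·4180·T = 564.3 T; water cools: 0.57·4180·(T − 37.7) = 2382.6(T − 37.7)
2946.9 T = 89824 − 46715 = 43109
T ≈ 14.63 °C — above 0 °C, consistent with complete melting.

T_f ≈ 14.6 °C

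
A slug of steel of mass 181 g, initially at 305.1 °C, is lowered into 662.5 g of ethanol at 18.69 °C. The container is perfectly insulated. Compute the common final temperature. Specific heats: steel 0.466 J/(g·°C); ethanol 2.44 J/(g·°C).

T_f ≈ 32.9 °C

Net heat exchanged in the isolated system is zero:
181×0.466×(T − 305.1) + 662.5×2.44×(T − 18.69) = 0
(84.35 + 1616.5) T = 84.35×305.1 + 1616.5×18.69
T = 55946 / 1700.8 = 32.9 °C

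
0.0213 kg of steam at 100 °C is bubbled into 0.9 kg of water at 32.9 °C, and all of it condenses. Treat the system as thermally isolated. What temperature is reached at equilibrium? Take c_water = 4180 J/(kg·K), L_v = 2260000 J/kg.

Heat gained plus heat lost sum to zero:
condense steam: −0.0213×2260000 = −48138; condensate cools 100→T: 0.0213×4180×(T − 100) = 89.03(T − 100); original water: 3762(T − 32.9)
3851 T = 48138 + 8903.4 + 123770 = 180811
T ≈ 46.95 °C, under the boiling point, so the assumption holds.

T_f ≈ 47.0 °C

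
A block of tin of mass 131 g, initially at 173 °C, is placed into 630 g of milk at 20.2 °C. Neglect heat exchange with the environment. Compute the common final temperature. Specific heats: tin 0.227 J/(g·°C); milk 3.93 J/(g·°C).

Heat gained plus heat lost sum to zero:
131·0.227·(T − 173) + 630·3.93·(T − 20.2) = 0
29.74(T − 173) + 2475.9(T − 20.2) = 0
(29.74 + 2475.9) T = 29.74·173 + 2475.9·20.2
T ≈ 22.01 °C

T_f ≈ 22.0 °C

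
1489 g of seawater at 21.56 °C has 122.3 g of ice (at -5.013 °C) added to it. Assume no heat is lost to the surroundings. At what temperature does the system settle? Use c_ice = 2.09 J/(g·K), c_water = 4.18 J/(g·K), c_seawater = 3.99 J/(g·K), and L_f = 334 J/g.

Sum of m c ΔT and latent-heat terms is zero:
warm ice to 0 °C: 122.3×2.09×(0 − (-5.013)) = 1281.4
  melt ice: 122.3×334 = 40848
  meltwater 0→T: 122.3×4.18×T = 511.21 T
  seawater: 5941.1(T − 21.56)
6452.3 T = 128090 − 42130 = 85961
T ≈ 13.32 °C (positive, so assuming full melt was valid).

T_f ≈ 13.3 °C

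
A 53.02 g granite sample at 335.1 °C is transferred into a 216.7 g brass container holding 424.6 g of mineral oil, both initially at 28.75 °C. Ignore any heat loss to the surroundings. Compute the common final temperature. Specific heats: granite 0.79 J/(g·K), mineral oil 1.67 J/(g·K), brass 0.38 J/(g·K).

T_f ≈ 44.1 °C

Net heat exchanged in the isolated system is zero:
53.02*0.79*(T − 335.1) + 424.6*1.67*(T − 28.75) + 216.7*0.38*(T − 28.75) = 0
41.89(T − 335.1) + 709.08(T − 28.75) + 82.35(T − 28.75) = 0
(41.89 + 709.08 + 82.35) T = 41.89*335.1 + 709.08*28.75 + 82.35*28.75
T = 36789/833.31 ≈ 44.15 °C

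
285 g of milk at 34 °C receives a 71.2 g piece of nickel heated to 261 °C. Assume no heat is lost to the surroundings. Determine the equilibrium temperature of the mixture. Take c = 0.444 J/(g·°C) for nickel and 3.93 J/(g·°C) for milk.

With ΣQ=0 the equilibrium temperature is the m·c-weighted mean:
T_f = (31.61*261 + 1120*34) / (31.61 + 1120)
    = 46333 / 1151.7 ≈ 40.23 °C

T_f ≈ 40.2 °C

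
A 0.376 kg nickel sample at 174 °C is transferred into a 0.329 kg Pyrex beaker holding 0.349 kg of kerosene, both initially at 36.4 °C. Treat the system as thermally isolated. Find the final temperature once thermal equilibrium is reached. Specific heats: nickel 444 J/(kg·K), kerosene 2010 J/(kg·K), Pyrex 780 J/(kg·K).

T_f ≈ 56.8 °C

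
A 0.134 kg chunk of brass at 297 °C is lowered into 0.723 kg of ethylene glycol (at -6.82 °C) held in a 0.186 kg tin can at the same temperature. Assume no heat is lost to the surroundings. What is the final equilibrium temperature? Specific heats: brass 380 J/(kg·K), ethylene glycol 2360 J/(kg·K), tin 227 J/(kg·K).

Energy conservation, ΣQ = 0:
0.134×380×(T − 297) + 0.723×2360×(T − (-6.82)) + 0.186×227×(T − (-6.82)) = 0
(50.92 + 1706.3 + 42.22) T = 50.92×297 + 1706.3×(-6.82) + 42.22×(-6.82)
T = 3198.5/1799.4 ≈ 1.78 °C

T_f ≈ 1.8 °C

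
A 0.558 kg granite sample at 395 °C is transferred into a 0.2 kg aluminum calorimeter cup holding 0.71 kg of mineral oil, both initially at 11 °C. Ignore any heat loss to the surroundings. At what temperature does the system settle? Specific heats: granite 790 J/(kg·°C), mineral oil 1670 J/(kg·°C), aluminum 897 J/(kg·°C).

Net heat exchanged in the isolated system is zero:
0.558·790·(T − 395) + 0.71·1670·(T − 11) + 0.2·897·(T − 11) = 0
440.82(T − 395) + 1185.7(T − 11) + 179.4(T − 11) = 0
(440.82 + 1185.7 + 179.4) T = 440.82·395 + 1185.7·11 + 179.4·11
T = 189140 / 1805.9 = 105 °C

T_f ≈ 104.7 °C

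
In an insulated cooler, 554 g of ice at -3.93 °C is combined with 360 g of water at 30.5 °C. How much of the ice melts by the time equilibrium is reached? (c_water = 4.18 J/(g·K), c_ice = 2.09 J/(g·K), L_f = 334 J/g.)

m_melted ≈ 124 g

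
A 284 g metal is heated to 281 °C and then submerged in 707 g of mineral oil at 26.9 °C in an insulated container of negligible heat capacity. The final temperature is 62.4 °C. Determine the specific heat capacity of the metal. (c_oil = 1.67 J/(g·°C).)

c ≈ 0.675 J/(g·°C)

m_s c (T_s − T_f) = m_oil c_oil (T_f − T_0):
284×c×(281 − 62.4) = 707×1.67×(62.4 − 26.9)
62082 c = 41914  ⇒  c ≈ 0.6751 J/(g·°C)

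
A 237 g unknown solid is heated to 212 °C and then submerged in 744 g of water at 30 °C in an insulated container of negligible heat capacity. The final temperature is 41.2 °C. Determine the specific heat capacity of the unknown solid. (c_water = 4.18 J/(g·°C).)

c ≈ 0.86 J/(g·°C)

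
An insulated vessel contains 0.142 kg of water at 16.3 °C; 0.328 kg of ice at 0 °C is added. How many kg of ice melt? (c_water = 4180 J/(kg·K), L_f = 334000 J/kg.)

m_melted ≈ 0.029 kg

Cooling the water to 0 °C releases 0.142·4180·16.3 = 9675 J.
Melting all 0.328 kg of ice would need 0.328·334000 = 109552 J.
That's not enough to melt it all — equilibrium is at 0 °C with ice remaining.
m_melt = 9675 / L_f = 0.02897 kg.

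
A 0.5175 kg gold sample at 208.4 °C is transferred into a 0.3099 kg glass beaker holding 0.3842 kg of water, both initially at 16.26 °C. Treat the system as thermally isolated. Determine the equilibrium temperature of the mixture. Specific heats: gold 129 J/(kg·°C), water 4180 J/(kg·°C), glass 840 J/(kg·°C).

With ΣQ=0 the equilibrium temperature is the m·c-weighted mean:
T_f = (66.76×208.4 + 1606×16.26 + 260.32×16.26) / (66.76 + 1606 + 260.32)
    = 44258 / 1933 ≈ 22.90 °C

T_f ≈ 22.9 °C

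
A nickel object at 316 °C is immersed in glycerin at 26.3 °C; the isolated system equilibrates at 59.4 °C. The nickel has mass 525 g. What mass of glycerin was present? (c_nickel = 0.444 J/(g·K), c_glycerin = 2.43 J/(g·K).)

Energy conservation, ΣQ = 0:
525×0.444×(59.4 − 316) + m×2.43×(59.4 − 26.3) = 0
80.43 m = 59813
m = 59813/80.43 ≈ 743.6 g

m ≈ 744 g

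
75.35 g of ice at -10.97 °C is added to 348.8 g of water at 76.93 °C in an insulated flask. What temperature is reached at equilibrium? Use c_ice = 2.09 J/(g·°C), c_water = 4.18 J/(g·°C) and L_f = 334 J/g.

Let T be the final temperature. ΣQ_i = 0:
warm ice to 0 °C: 75.35·2.09·(0 − (-10.97)) = 1727.6; melt ice: 75.35·334 = 25167; meltwater 0→T: 75.35·4.18·T = 314.96 T; water: 1458(T − 76.93)
1772.9 T = 112163 − 26894 = 85268
T ≈ 48.09 °C (positive, so assuming full melt was valid).

T_f ≈ 48.1 °C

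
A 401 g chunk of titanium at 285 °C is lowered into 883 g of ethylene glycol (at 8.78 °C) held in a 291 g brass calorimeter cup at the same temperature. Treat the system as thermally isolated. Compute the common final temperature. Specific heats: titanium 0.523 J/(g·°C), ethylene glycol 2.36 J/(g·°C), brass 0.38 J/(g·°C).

T_f ≈ 32.9 °C

Heat gained plus heat lost sum to zero:
401*0.523*(T − 285) + 883*2.36*(T − 8.78) + 291*0.38*(T − 8.78) = 0
209.72(T − 285) + 2083.9(T − 8.78) + 110.58(T − 8.78) = 0
2404.2 T = 79038
T = 79038/2404.2 ≈ 32.88 °C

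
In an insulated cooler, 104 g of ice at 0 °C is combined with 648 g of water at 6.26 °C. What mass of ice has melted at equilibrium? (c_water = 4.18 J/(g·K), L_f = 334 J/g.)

Water can give up m c ΔT = 648·4.18·6.26 = 16956 J before reaching 0 °C.
Fully melting the ice requires m_ice L_f = 104·334 = 34736 J.
Since 16956 < 34736 J, not all the ice melts; equilibrium is at 0 °C.
m_melted·334 = 16956  ⇒  m_melted ≈ 50.77 g.

m_melted ≈ 50.8 g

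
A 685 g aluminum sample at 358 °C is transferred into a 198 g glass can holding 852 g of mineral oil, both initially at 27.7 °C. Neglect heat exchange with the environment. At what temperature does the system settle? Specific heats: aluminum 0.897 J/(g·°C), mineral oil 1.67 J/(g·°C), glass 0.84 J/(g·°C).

Taking heat into each body as positive, Σ m c ΔT = 0:
685·0.897·(T − 358) + 852·1.67·(T − 27.7) + 198·0.84·(T − 27.7) = 0
614.45(T − 358) + 1422.8(T − 27.7) + 166.32(T − 27.7) = 0
(614.45 + 1422.8 + 166.32) T = 614.45·358 + 1422.8·27.7 + 166.32·27.7
T ≈ 119.80 °C

T_f ≈ 119.8 °C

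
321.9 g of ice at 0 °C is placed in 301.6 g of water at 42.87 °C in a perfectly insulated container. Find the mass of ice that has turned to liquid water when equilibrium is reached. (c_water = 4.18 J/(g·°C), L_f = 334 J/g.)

m_melted ≈ 162 g

Water can give up m c ΔT = 301.6·4.18·42.87 = 54046 J before reaching 0 °C.
To melt every bit of ice: 321.9·334 = 107515 J.
54046 J < 107515 J, so only part of the ice melts and the system sits at 0 °C.
Mass melted = 54046/334 ≈ 161.8 g.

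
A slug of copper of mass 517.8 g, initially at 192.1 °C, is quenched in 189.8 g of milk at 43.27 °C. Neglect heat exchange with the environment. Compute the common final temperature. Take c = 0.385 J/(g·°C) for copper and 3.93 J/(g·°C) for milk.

Set heat shed by the hot body equal to heat absorbed by the cold body:
517.8·0.385·(192.1 − T) = 189.8·3.93·(T − 43.27)
199.35(192.1 − T) = 745.91(T − 43.27)
945.27 T = 70571  ⇒  T ≈ 74.66 °C

T_f ≈ 74.7 °C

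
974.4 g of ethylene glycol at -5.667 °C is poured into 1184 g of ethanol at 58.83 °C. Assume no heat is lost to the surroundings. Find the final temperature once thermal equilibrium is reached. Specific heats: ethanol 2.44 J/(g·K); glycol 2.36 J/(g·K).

T_f ≈ 30.2 °C

Heat gained plus heat lost sum to zero:
1184×2.44×(T − 58.83) + 974.4×2.36×(T − (-5.667)) = 0
5188.5 T = 156926
T = 156926 / 5188.5 = 30.2 °C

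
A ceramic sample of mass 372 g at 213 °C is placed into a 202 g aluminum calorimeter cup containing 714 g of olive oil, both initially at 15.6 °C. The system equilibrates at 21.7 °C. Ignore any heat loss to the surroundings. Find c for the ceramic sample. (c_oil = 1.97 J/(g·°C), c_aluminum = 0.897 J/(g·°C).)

c ≈ 0.136 J/(g·°C)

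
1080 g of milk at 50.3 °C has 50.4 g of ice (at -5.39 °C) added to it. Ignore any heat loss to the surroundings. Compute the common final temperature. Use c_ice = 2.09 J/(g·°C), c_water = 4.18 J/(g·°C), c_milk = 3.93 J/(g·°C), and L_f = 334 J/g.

T_f ≈ 44.0 °C

Energy conservation, ΣQ = 0:
ice -5.39→0 °C: 50.4×2.09×5.39 = 567.76; melt ice: 50.4×334 = 16834; meltwater 0→T: 50.4×4.18×T = 210.67 T; milk: 4244.4(T − 50.3)
4455.1 T = 213493 − 17401 = 196092
T ≈ 44.02 °C — above 0 °C, consistent with complete melting.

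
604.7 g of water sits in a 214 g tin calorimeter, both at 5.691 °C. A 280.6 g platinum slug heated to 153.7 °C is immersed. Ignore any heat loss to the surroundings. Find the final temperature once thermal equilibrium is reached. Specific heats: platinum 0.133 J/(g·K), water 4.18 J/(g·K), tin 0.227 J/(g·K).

With ΣQ=0 the equilibrium temperature is the m·c-weighted mean:
T_f = (37.32×153.7 + 2527.6×5.691 + 48.58×5.691) / (37.32 + 2527.6 + 48.58)
    = 20397 / 2613.5 ≈ 7.80 °C

T_f ≈ 7.8 °C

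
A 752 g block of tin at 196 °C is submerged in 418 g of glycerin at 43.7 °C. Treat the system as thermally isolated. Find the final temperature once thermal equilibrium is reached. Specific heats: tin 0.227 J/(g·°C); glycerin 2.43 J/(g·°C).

T_f ≈ 65.6 °C

Net heat exchanged in the isolated system is zero:
752×0.227×(T − 196) + 418×2.43×(T − 43.7) = 0
1186.4 T = 77846
T = 77846/1186.4 ≈ 65.61 °C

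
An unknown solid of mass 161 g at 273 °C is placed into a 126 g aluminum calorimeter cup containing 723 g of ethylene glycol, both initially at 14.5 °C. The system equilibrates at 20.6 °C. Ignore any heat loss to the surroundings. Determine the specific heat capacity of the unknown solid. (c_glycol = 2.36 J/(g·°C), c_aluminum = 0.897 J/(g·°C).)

c ≈ 0.273 J/(g·°C)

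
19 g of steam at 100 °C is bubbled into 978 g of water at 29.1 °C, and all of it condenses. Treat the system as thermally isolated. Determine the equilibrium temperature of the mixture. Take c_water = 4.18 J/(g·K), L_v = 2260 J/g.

T_f ≈ 40.8 °C

Net heat exchanged in the isolated system is zero:
latent heat released on condensation: 19×2260 = 42940; condensed water 100 °C→T: 79.42(T − 100); water warms: 978×4.18×(T − 29.1) = 4088(T − 29.1)
4167.5 T = 42940 + 7942 + 118962 = 169844
T ≈ 40.75 °C, under the boiling point, so the assumption holds.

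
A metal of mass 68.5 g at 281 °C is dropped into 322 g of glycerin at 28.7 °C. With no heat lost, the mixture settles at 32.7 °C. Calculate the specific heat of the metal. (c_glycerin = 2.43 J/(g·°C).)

c ≈ 0.184 J/(g·°C)

Heat lost by the metal = heat gained by the glycerin:
68.5×c×(281 − 32.7) = 322×2.43×(32.7 − 28.7)
17009 c = 3129.8  ⇒  c ≈ 0.184 J/(g·°C)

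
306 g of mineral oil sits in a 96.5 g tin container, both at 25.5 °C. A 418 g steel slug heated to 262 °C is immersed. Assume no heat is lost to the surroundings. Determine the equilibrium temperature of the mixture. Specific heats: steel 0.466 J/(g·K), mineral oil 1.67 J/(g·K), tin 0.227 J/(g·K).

T_f ≈ 88.8 °C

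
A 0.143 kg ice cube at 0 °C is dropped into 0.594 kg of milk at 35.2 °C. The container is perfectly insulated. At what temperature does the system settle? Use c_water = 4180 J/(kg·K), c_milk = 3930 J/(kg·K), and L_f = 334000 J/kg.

Setting the total heat transfer to zero:
latent heat to melt: 0.143×334000 = 47762; warm the meltwater: 597.74 T; milk: 2334.4(T − 35.2)
2932.2 T = 82172 − 47762 = 34410
T ≈ 11.74 °C. Since T > 0 °C, the all-ice-melts assumption holds.

T_f ≈ 11.7 °C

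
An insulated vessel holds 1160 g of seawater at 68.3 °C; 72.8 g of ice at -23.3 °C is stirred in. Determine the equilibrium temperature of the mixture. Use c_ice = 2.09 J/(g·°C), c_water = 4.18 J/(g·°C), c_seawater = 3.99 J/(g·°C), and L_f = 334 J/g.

T_f ≈ 58.4 °C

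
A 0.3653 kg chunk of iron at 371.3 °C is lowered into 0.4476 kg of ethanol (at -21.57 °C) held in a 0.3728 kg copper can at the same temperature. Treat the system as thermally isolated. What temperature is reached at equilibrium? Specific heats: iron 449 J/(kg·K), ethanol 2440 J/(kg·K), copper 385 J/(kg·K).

T_f ≈ 24.5 °C

Net heat exchanged in the isolated system is zero:
0.3653×449×(T − 371.3) + 0.4476×2440×(T − (-21.57)) + 0.3728×385×(T − (-21.57)) = 0
164.02(T − 371.3) + 1092.1(T − (-21.57)) + 143.53(T − (-21.57)) = 0
1399.7 T = 34247
T ≈ 24.47 °C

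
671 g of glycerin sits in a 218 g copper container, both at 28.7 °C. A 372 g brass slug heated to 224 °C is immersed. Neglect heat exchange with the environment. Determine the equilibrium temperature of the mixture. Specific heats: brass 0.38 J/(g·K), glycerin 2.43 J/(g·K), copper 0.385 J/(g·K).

Conservation of energy gives ΣQ = 0:
372*0.38*(T − 224) + 671*2.43*(T − 28.7) + 218*0.385*(T − 28.7) = 0
141.36(T − 224) + 1630.5(T − 28.7) + 83.93(T − 28.7) = 0
1855.8 T = 80870
T = 80870/1855.8 ≈ 43.58 °C

T_f ≈ 43.6 °C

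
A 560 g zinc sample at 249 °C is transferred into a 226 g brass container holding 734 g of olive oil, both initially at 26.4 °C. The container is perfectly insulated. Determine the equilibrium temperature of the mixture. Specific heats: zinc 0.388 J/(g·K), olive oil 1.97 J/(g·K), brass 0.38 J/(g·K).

T_f ≈ 54.1 °C

T_f = Σ m_i c_i T_i / Σ m_i c_i:
T_f = (217.28·249 + 1446·26.4 + 85.88·26.4) / (217.28 + 1446 + 85.88)
    = 94544 / 1749.1 ≈ 54.05 °C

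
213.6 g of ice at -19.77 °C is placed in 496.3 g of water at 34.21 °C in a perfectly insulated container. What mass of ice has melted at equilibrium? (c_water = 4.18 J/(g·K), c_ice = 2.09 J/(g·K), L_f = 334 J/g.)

m_melted ≈ 186 g

Water can give up m c ΔT = 496.3·4.18·34.21 = 70970 J before reaching 0 °C.
Warming the ice to 0 °C takes 213.6·2.09·19.77 = 8825.8 J, leaving 62144 J for melting.
Melting all 213.6 g of ice would need 213.6·334 = 71342 J.
That's not enough to melt it all — equilibrium is at 0 °C with ice remaining.
m_melted·334 = 62144  ⇒  m_melted ≈ 186.1 g.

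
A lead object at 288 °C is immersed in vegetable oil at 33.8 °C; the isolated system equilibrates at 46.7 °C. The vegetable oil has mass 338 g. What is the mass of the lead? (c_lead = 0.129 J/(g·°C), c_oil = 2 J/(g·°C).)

m ≈ 280 g

|Q_lead| = |Q_oil|:
m·0.129·(288 − 46.7) = 338·2·(46.7 − 33.8)
31.13 m = 8720.4  ⇒  m ≈ 280.1 g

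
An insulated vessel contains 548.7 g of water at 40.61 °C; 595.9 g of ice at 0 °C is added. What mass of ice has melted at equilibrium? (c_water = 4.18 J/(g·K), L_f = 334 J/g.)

Water can give up m c ΔT = 548.7×4.18×40.61 = 93142 J before reaching 0 °C.
Melting all 595.9 g of ice would need 595.9×334 = 199031 J.
Since 93142 < 199031 J, not all the ice melts; equilibrium is at 0 °C.
m_melt = 93142 / L_f = 278.9 g.

m_melted ≈ 279 g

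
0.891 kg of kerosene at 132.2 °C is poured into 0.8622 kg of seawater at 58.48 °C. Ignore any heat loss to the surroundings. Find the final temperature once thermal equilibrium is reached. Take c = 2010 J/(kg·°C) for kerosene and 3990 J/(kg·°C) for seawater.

|Q_kerosene| = |Q_seawater|:
0.891*2010*(132.2 − T) = 0.8622*3990*(T − 58.48)
1790.9(132.2 − T) = 3440.2(T − 58.48)
5231.1 T = 437940  ⇒  T ≈ 83.72 °C

T_f ≈ 83.7 °C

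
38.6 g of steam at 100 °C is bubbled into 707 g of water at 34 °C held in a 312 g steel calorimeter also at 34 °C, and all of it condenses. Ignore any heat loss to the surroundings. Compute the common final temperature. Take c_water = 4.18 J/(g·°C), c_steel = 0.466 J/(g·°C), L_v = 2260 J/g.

T_f ≈ 64.0 °C

Setting the total heat transfer to zero:
condense steam: −38.6×2260 = −87236; condensed water 100 °C→T: 161.35(T − 100); original water: 2955.3(T − 34); cup: 145.39(T − 34)
3262 T = 87236 + 16135 + 105422 = 208793
T ≈ 64.01 °C — below 100 °C, confirming all the steam condensed.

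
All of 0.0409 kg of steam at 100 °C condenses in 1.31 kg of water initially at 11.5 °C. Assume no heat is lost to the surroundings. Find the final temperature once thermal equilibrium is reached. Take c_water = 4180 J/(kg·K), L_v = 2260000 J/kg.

T_f ≈ 30.5 °C

Net heat exchanged in the isolated system is zero:
latent heat released on condensation: 0.0409·2260000 = 92434
  condensate cools 100→T: 0.0409·4180·(T − 100) = 170.96(T − 100)
  water warms: 1.31·4180·(T − 11.5) = 5475.8(T − 11.5)
5646.8 T = 92434 + 17096 + 62972 = 172502
T ≈ 30.55 °C (< 100 °C, so full condensation is consistent).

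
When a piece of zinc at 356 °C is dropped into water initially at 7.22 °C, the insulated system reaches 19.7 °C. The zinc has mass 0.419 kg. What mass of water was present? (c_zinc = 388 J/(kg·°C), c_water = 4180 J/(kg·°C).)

|Q_zinc| = |Q_water|:
0.419×388×(356 − 19.7) = m×4180×(19.7 − 7.22)
52166 m = 54673  ⇒  m ≈ 1.048 kg

m ≈ 1.05 kg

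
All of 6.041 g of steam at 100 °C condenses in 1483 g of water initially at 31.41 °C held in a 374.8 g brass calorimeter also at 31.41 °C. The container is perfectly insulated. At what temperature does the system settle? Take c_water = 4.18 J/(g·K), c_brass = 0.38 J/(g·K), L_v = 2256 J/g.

Conservation of energy gives ΣQ = 0:
steam→water at 100 °C releases m L_v = 6.041·2256 = 13628; condensate cools 100→T: 6.041·4.18·(T − 100) = 25.25(T − 100); water warms: 1483·4.18·(T − 31.41) = 6198.9(T − 31.41); cup: 142.42(T − 31.41)
6366.6 T = 13628 + 2525.1 + 199182 = 215336
T ≈ 33.82 °C (< 100 °C, so full condensation is consistent).

T_f ≈ 33.8 °C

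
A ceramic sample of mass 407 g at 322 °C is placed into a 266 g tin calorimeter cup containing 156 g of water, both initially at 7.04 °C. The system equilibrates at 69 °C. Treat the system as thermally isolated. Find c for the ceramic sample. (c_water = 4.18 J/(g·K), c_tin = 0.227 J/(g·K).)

c ≈ 0.429 J/(g·K)

Heat gained plus heat lost sum to zero:
407·c·(69 − 322) + 156·4.18·(69 − 7.04) + 266·0.227·(69 − 7.04) = 0
-102971 c = -44144
c = -44144/-102971 ≈ 0.4287 J/(g·K)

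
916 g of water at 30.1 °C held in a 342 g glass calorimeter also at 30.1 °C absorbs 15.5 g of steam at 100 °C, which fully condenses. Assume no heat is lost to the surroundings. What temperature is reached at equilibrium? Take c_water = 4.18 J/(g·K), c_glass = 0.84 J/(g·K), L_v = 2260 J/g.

T_f ≈ 39.6 °C

Heat gained plus heat lost sum to zero:
steam→water at 100 °C releases m L_v = 15.5×2260 = 35030; condensed water 100 °C→T: 64.79(T − 100); original water: 3828.9(T − 30.1); glass cup: 342×0.84×(T − 30.1) = 287.28(T − 30.1)
4180.9 T = 35030 + 6479 + 123896 = 165405
T ≈ 39.56 °C — below 100 °C, confirming all the steam condensed.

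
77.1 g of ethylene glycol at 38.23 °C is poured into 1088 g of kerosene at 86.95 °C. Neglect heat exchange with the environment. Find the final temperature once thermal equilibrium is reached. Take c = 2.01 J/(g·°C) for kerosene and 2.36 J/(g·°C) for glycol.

Net heat exchanged in the isolated system is zero:
1088·2.01·(T − 86.95) + 77.1·2.36·(T − 38.23) = 0
(2186.9 + 181.96) T = 2186.9·86.95 + 181.96·38.23
T = 197105/2368.8 ≈ 83.21 °C

T_f ≈ 83.2 °C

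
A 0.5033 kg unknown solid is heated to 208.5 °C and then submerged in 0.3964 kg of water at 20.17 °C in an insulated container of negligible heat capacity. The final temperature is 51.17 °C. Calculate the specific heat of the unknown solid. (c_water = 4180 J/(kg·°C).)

c ≈ 649 J/(kg·°C)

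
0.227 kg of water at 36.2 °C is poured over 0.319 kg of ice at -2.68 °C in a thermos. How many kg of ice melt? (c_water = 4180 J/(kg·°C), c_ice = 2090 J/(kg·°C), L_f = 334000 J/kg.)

m_melted ≈ 0.0975 kg

Cooling the water to 0 °C releases 0.227·4180·36.2 = 34349 J.
Of that, 0.319·2090·2.68 = 1786.8 J goes to bring the ice to 0 °C, leaving 32562 J.
To melt every bit of ice: 0.319·334000 = 106546 J.
That's not enough to melt it all — equilibrium is at 0 °C with ice remaining.
m_melted·334000 = 32562  ⇒  m_melted ≈ 0.09749 kg.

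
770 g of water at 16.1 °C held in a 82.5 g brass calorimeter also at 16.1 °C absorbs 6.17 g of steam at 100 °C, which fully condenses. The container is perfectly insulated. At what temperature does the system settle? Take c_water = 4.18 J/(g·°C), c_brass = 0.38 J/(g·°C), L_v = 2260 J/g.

T_f ≈ 21.0 °C

Energy balance with sensible and latent terms:
steam→water at 100 °C releases m L_v = 6.17×2260 = 13944; condensate cools 100→T: 6.17×4.18×(T − 100) = 25.79(T − 100); original water: 3218.6(T − 16.1); brass cup: 82.5×0.38×(T − 16.1) = 31.35(T − 16.1)
3275.7 T = 13944 + 2579.1 + 52324 = 68847
T ≈ 21.02 °C — below 100 °C, confirming all the steam condensed.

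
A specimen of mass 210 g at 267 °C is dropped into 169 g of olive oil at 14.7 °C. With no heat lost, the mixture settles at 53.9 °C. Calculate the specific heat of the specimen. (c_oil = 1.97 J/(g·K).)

c ≈ 0.292 J/(g·K)

m_s c (T_s − T_f) = m_oil c_oil (T_f − T_0):
210·c·(267 − 53.9) = 169·1.97·(53.9 − 14.7)
44751 c = 13051  ⇒  c ≈ 0.2916 J/(g·K)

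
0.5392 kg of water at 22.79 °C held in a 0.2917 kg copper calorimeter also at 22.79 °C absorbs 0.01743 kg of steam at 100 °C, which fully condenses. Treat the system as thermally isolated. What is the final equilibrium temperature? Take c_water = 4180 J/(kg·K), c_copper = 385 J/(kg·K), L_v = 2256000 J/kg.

Energy balance with sensible and latent terms:
condense steam: −0.01743×2256000 = −39322; condensate cools 100→T: 0.01743×4180×(T − 100) = 72.86(T − 100); water warms: 0.5392×4180×(T − 22.79) = 2253.9(T − 22.79); cup: 112.3(T − 22.79)
2439 T = 39322 + 7285.7 + 53925 = 100533
T ≈ 41.22 °C — below 100 °C, confirming all the steam condensed.

T_f ≈ 41.2 °C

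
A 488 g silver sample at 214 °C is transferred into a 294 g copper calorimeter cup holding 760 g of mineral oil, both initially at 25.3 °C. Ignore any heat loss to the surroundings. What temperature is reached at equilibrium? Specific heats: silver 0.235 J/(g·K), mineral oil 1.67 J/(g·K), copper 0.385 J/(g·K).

With ΣQ=0 the equilibrium temperature is the m·c-weighted mean:
T_f = (114.68·214 + 1269.2·25.3 + 113.19·25.3) / (114.68 + 1269.2 + 113.19)
    = 59516 / 1497.1 ≈ 39.75 °C

T_f ≈ 39.8 °C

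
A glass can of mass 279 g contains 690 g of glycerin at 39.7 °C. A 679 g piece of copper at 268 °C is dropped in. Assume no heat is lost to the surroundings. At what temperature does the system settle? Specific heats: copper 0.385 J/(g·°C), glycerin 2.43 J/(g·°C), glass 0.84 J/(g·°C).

Setting the total heat transfer to zero:
679*0.385*(T − 268) + 690*2.43*(T − 39.7) + 279*0.84*(T − 39.7) = 0
2172.5 T = 145928
T = 145928 / 2172.5 = 67.2 °C

T_f ≈ 67.2 °C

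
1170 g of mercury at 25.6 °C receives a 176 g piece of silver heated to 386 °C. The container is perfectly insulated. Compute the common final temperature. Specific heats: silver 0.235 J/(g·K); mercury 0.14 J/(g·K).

Heat lost by the silver equals heat gained by the mercury:
176×0.235×(386 − T) = 1170×0.14×(T − 25.6)
41.36(386 − T) = 163.8(T − 25.6)
205.16 T = 20158  ⇒  T ≈ 98.26 °C

T_f ≈ 98.3 °C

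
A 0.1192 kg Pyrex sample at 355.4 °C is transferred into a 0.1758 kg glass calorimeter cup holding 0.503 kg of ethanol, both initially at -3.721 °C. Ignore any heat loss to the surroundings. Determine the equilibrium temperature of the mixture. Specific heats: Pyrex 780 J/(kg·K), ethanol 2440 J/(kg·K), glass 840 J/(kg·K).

Heat gained plus heat lost sum to zero:
0.1192·780·(T − 355.4) + 0.503·2440·(T − (-3.721)) + 0.1758·840·(T − (-3.721)) = 0
(92.98 + 1227.3 + 147.67) T = 92.98·355.4 + 1227.3·(-3.721) + 147.67·(-3.721)
T = 27927 / 1468 = 19 °C

T_f ≈ 19.0 °C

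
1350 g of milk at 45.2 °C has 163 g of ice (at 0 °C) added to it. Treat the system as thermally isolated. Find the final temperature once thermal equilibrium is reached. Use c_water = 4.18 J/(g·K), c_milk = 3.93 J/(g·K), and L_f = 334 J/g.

T_f ≈ 31.0 °C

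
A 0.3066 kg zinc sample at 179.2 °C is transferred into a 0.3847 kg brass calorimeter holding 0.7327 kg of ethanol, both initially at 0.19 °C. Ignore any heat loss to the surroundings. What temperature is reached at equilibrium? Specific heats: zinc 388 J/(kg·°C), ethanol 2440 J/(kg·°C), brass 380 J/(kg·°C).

Energy conservation, ΣQ = 0:
0.3066×388×(T − 179.2) + 0.7327×2440×(T − 0.19) + 0.3847×380×(T − 0.19) = 0
118.96(T − 179.2) + 1787.8(T − 0.19) + 146.19(T − 0.19) = 0
(118.96 + 1787.8 + 146.19) T = 118.96×179.2 + 1787.8×0.19 + 146.19×0.19
T = 21685/2052.9 ≈ 10.56 °C

T_f ≈ 10.6 °C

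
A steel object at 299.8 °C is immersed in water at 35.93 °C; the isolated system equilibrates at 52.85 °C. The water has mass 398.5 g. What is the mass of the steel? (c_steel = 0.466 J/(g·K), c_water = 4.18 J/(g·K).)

m ≈ 245 g

Energy conservation, ΣQ = 0:
m×0.466×(52.85 − 299.8) + 398.5×4.18×(52.85 − 35.93) = 0
-115.08 m = -28184
m = -28184/-115.08 ≈ 244.9 g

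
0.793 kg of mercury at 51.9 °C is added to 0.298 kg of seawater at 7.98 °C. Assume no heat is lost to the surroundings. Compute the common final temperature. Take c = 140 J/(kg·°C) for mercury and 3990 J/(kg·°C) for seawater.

T_f is the heat-capacity-weighted average of the initial temperatures:
T_f = (111.02*51.9 + 1189*7.98) / (111.02 + 1189)
    = 15250 / 1300 ≈ 11.73 °C

T_f ≈ 11.7 °C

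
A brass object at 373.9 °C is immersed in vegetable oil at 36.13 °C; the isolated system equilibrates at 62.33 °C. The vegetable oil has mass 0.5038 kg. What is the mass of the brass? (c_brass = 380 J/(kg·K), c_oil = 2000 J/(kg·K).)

m ≈ 0.223 kg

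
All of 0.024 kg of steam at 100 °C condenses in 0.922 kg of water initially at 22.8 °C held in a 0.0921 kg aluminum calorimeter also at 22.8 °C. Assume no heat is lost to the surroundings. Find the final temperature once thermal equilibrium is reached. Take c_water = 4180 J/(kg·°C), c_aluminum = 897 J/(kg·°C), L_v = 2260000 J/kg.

Net heat exchanged in the isolated system is zero:
latent heat released on condensation: 0.024×2260000 = 54240
  condensate cools 100→T: 0.024×4180×(T − 100) = 100.32(T − 100)
  water warms: 0.922×4180×(T − 22.8) = 3854(T − 22.8)
  cup: 82.61(T − 22.8)
4036.9 T = 54240 + 10032 + 89754 = 154026
T ≈ 38.15 °C, under the boiling point, so the assumption holds.

T_f ≈ 38.2 °C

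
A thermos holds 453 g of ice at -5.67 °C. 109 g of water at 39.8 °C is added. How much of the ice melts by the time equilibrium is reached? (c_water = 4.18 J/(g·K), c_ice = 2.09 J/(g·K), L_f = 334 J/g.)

m_melted ≈ 38.2 g

Cooling the water to 0 °C releases 109·4.18·39.8 = 18134 J.
Of that, 453·2.09·5.67 = 5368.2 J goes to bring the ice to 0 °C, leaving 12765 J.
Melting all 453 g of ice would need 453·334 = 151302 J.
12765 J < 151302 J, so only part of the ice melts and the system sits at 0 °C.
m_melted·334 = 12765  ⇒  m_melted ≈ 38.22 g.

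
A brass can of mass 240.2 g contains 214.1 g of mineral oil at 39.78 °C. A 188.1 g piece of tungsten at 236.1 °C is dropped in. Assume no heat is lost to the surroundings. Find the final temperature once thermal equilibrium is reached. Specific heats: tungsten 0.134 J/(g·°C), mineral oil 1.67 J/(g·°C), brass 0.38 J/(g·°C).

T_f ≈ 50.2 °C

Net heat exchanged in the isolated system is zero:
188.1×0.134×(T − 236.1) + 214.1×1.67×(T − 39.78) + 240.2×0.38×(T − 39.78) = 0
25.21(T − 236.1) + 357.55(T − 39.78) + 91.28(T − 39.78) = 0
474.03 T = 23805
T = 23805/474.03 ≈ 50.22 °C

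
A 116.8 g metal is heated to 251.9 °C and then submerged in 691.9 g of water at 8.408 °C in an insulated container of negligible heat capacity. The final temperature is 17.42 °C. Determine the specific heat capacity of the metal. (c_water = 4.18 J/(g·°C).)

c ≈ 0.952 J/(g·°C)

Conservation of energy gives ΣQ = 0:
116.8×c×(17.42 − 251.9) + 691.9×4.18×(17.42 − 8.408) = 0
-27387 c = -26064
c = -26064/-27387 ≈ 0.9517 J/(g·°C)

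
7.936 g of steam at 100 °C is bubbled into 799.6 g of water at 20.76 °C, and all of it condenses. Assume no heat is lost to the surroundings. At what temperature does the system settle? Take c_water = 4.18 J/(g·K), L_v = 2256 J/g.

Conservation of energy gives ΣQ = 0:
condense steam: −7.936·2256 = −17904
  condensed water 100 °C→T: 33.17(T − 100)
  water warms: 799.6·4.18·(T − 20.76) = 3342.3(T − 20.76)
3375.5 T = 17904 + 3317.2 + 69387 = 90608
T ≈ 26.84 °C (< 100 °C, so full condensation is consistent).

T_f ≈ 26.8 °C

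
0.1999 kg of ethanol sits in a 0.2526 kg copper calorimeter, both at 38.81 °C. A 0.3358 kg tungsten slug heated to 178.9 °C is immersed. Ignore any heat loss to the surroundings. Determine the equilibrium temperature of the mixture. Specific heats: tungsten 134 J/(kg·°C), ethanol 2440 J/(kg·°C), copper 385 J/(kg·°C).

T_f ≈ 48.8 °C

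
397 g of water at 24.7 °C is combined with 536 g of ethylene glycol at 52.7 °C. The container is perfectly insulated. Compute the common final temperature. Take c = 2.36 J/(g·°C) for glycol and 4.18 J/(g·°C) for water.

T_f ≈ 36.8 °C

Heat lost by the glycol equals heat gained by the water:
536×2.36×(52.7 − T) = 397×4.18×(T − 24.7)
1265(52.7 − T) = 1659.5(T − 24.7)
2924.4 T = 107652  ⇒  T ≈ 36.81 °C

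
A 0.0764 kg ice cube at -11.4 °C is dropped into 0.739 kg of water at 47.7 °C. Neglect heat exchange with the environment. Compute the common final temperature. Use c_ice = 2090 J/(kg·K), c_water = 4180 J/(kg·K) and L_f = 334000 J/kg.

T_f ≈ 35.2 °C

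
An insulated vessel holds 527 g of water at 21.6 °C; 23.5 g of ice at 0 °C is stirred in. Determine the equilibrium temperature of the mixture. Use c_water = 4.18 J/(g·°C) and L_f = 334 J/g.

Heat gained plus heat lost sum to zero:
fusion: m_ice L_f = 23.5×334 = 7849; warm the meltwater: 98.23 T; water cools: 527×4.18×(T − 21.6) = 2202.9(T − 21.6)
2301.1 T = 47582 − 7849 = 39733
T ≈ 17.27 °C — above 0 °C, consistent with complete melting.

T_f ≈ 17.3 °C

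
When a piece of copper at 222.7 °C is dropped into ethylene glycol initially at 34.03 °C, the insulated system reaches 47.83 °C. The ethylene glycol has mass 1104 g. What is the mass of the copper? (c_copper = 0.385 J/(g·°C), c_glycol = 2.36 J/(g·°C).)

m ≈ 534 g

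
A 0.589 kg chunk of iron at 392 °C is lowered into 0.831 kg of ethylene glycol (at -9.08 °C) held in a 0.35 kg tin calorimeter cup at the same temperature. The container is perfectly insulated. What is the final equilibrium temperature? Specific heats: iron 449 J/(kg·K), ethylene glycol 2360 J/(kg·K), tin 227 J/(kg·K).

T_f ≈ 36.9 °C

Setting the total heat transfer to zero:
0.589×449×(T − 392) + 0.831×2360×(T − (-9.08)) + 0.35×227×(T − (-9.08)) = 0
264.46(T − 392) + 1961.2(T − (-9.08)) + 79.45(T − (-9.08)) = 0
2305.1 T = 85140
T = 85140/2305.1 ≈ 36.94 °C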